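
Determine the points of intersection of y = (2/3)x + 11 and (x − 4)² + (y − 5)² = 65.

(−3, 9) and (3, 13)

Express y = (33 + 2x)/3 and substitute into the circle:
13x² − 117 = 0  ⟹  x² − 9 = 0
x = 3 or x = −3, giving (3, 13) and (−3, 9).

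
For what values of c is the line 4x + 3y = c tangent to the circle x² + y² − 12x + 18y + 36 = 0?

c = −48 or c = 42

Tangency holds when the distance from the centre (6, −9) to the line equals the radius 9:
|4·6 + 3·(−9) − c| / √25 = 9
|c − (−3)| = 9·5, so c = 42 or c = −48.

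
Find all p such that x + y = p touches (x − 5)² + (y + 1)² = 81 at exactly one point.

p = 4 ± 9√2

Tangency holds when the distance from the centre (5, −1) to the line equals the radius 9:
|1·5 + 1·(−1) − p| / √2 = 9
|p − (4)| = 9√2.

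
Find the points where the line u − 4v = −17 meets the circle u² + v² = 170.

(−13, 1) and (11, 7)

From the line, v = (17 + u)/4. Substituting:
17u² + 34u − 2431 = 0  ⟹  u² + 2u − 143 = 0
u = 11 or u = −13, giving (11, 7) and (−13, 1).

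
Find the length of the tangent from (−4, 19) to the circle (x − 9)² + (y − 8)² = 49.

√241

With centre O = (9, 8), |OP|² = 290 and r² = 49.
Power of the point: PT² = |PO|² − r² = 241, so PT = √241.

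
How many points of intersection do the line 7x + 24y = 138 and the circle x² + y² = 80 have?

2

Substituting the line into the circle gives 625x² − 1932x − 27036 = 0.
Discriminant = (−1932)² − 4·625·(−27036) = 71322624 > 0.
Two real roots: the line is a secant.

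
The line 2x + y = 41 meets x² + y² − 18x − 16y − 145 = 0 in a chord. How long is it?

Centre (9, 8), r² = 290. Perpendicular distance d from centre to line = |−15| / √5 = 15/√5.
Half the chord is √(r² − d²) = √(245), so the full chord is 14√5.

14√5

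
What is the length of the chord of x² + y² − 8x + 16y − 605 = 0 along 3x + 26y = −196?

The distance from (4, −8) to the line is 0/√685, and r² = 685.
Chord = 2√(r² − d²) = 2·√(685) = 2√685.

2√685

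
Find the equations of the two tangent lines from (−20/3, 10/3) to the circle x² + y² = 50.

A line y − (10/3) = m(x − (−20/3)) is tangent when its distance from (0, 0) is 5√2:
(20/3m − (−10/3))² = 50(m² + 1)
m² − 8m + 7 = 0, so m = 1 or m = 7.
With m = 1: x − y = −10. With m = 7: 7x − y = −50.

x − y = −10 and 7x − y = −50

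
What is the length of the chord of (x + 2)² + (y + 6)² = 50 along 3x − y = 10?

4√10

The distance from (−2, −6) to the line is 10/√10, and r² = 50.
Half the chord is √(r² − d²) = √(40), so the full chord is 4√10.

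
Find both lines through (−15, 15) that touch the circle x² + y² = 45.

Write the tangent as mx − y + (15 − m·(−15)) = 0 and set its distance from the centre to 3√5:
[m·(15) − (−15)]² = 45(m² + 1)
2m² + 5m + 2 = 0, so m = −2 or m = −1/2.
Through (−15, 15) these give 2x + y = −15 and x + 2y = 15.

2x + y = −15 and x + 2y = 15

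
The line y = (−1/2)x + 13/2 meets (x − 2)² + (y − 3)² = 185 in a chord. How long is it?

From the line, y = (13 − x)/2. Substituting:
5x² − 30x − 675 = 0  ⟹  x² − 6x − 135 = 0
x = 15 or x = −9, giving (15, −1) and (−9, 11).
Chord length = distance between (15, −1) and (−9, 11) = √720 = 12√5.

12√5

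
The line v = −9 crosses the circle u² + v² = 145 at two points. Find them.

(−8, −9) and (8, −9)

From the line, v = −9. Substituting:
u² − 64 = 0
u = 8 or u = −8, giving (8, −9) and (−8, −9).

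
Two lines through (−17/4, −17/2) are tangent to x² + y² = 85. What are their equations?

6x + 7y = −85 and 2x + 9y = −85

A line y − (−17/2) = m(x − (−17/4)) is tangent when its distance from (0, 0) is √85:
(17/4m − (17/2))² = 85(m² + 1)
63m² + 68m + 12 = 0, so m = −6/7 or m = −2/9.
Through (−17/4, −17/2) these give 6x + 7y = −85 and 2x + 9y = −85.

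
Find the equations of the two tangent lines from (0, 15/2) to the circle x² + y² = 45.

A line y − (15/2) = m(x − (0)) is tangent when its distance from (0, 0) is 3√5:
[m·(0) − (−15/2)]² = 45(m² + 1)
4m² − 1 = 0, so m = 1/2 or m = −1/2.
With m = 1/2: x − 2y = −15. With m = −1/2: x + 2y = 15.

x − 2y = −15 and x + 2y = 15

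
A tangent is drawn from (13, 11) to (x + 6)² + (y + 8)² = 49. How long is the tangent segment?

√673

The centre is (−6, −8) and r = 7. The square of the distance from P to the centre is 361 + 361 = 722.
By the tangent–radius right angle, tangent length = √(|PO|² − r²) = √673.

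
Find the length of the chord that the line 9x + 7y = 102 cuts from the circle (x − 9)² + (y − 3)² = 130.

2√130

From the line, y = (102 − 9x)/7. Substituting:
130x² − 2340x + 4160 = 0  ⟹  x² − 18x + 32 = 0
x = 16 or x = 2, giving (16, −6) and (2, 12).
Chord length = distance between (16, −6) and (2, 12) = √520 = 2√130.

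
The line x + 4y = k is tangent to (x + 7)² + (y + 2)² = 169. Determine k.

k = −15 ± 13√17

The line touches the circle iff its distance from (−7, −2) is 13:
|1·(−7) + 4·(−2) − k| / √17 = 13
|k − (−15)| = 13√17.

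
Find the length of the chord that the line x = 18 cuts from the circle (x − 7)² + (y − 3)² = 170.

14

The line gives x = 18. Substituting into the circle:
y² − 6y − 40 = 0
y = 10 or y = −4, giving (18, 10) and (18, −4).
|(18, 10) − (18, −4)| = √((0)² + (14)²) = 14.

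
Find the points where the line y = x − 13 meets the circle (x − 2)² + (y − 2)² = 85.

(8, −5) and (9, −4)

Express y = x − 13 and substitute into the circle:
2x² − 34x + 144 = 0  ⟹  x² − 17x + 72 = 0
x = 9 or x = 8, giving (9, −4) and (8, −5).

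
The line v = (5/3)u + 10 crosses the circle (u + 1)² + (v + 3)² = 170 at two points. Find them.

Express v = (30 + 5u)/3 and substitute into the circle:
34u² + 408u = 0  ⟹  u² + 12u = 0
u = 0 or u = −12, giving (0, 10) and (−12, −10).

(−12, −10) and (0, 10)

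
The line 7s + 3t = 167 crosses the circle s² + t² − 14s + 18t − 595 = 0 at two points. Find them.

Substitute t = (167 − 7s)/3:
58s² − 2842s + 31552 = 0  ⟹  s² − 49s + 544 = 0
s = 32 or s = 17, giving (32, −19) and (17, 16).

(17, 16) and (32, −19)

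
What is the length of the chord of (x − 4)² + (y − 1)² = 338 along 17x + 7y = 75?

Express y = (75 − 17x)/7 and substitute into the circle:
338x² − 2704x − 11154 = 0  ⟹  x² − 8x − 33 = 0
x = 11 or x = −3, giving (11, −16) and (−3, 18).
Chord length = distance between (11, −16) and (−3, 18) = √1352 = 26√2.

26√2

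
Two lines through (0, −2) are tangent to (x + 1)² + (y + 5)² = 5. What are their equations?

A line y − (−2) = m(x − (0)) is tangent when its distance from (−1, −5) is √5:
[m·(−1) − (−3)]² = 5(m² + 1)
2m² + 3m − 2 = 0, so m = 1/2 or m = −2.
Through (0, −2) these give x − 2y = 4 and 2x + y = −2.

x − 2y = 4 and 2x + y = −2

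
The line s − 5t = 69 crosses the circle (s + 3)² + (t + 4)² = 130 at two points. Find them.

(−6, −15) and (4, −13)

Substitute t = (−69 + s)/5:
26s² + 52s − 624 = 0  ⟹  s² + 2s − 24 = 0
s = 4 or s = −6, giving (4, −13) and (−6, −15).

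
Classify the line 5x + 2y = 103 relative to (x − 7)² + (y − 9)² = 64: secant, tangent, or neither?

Centre (7, 9), r² = 64. Distance² from centre to line = (−50)²/29 = 2500/29.
Since d² > r², the line lies outside the circle.

neither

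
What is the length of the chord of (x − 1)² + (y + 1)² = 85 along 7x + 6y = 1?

2√85

Substitute y = (1 − 7x)/6:
85x² − 170x − 2975 = 0  ⟹  x² − 2x − 35 = 0
x = 7 or x = −5, giving (7, −8) and (−5, 6).
|(7, −8) − (−5, 6)| = √((12)² + (−14)²) = 2√85.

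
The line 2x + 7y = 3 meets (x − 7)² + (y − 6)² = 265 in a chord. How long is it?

4√53

From the line, y = (3 − 2x)/7. Substituting:
53x² − 530x − 9063 = 0  ⟹  x² − 10x − 171 = 0
x = 19 or x = −9, giving (19, −5) and (−9, 3).
|(19, −5) − (−9, 3)| = √((28)² + (−8)²) = 4√53.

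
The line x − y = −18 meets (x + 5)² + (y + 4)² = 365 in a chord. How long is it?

21√2

Centre (−5, −4), r² = 365. Perpendicular distance d from centre to line = |17| / √2 = 17/√2.
Chord = 2√(r² − d²) = 2·√(441/2) = 21√2.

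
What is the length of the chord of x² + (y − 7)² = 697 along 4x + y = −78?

Express y = −4x − 78 and substitute into the circle:
17x² + 680x + 6528 = 0  ⟹  x² + 40x + 384 = 0
x = −16 or x = −24, giving (−16, −14) and (−24, 18).
|(−16, −14) − (−24, 18)| = √((8)² + (−32)²) = 8√17.

8√17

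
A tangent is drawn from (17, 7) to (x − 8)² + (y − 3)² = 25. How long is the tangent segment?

6√2

Centre (8, 3), r² = 25. |PO|² = (9)² + (4)² = 97.
By the tangent–radius right angle, tangent length = √(|PO|² − r²) = √72 = 6√2.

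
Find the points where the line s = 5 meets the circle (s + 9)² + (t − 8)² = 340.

The line gives s = 5. Substituting into the circle:
t² − 16t − 80 = 0
t = 20 or t = −4, giving (5, 20) and (5, −4).

(5, −4) and (5, 20)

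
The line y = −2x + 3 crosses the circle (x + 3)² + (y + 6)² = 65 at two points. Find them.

Substitute y = −2x + 3:
5x² − 30x + 25 = 0  ⟹  x² − 6x + 5 = 0
x = 5 or x = 1, giving (5, −7) and (1, 1).

(1, 1) and (5, −7)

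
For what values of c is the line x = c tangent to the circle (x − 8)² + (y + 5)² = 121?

c = −3 or c = 19

For a tangent, require d(centre, line) = r = 11.
|1·8 + 0·(−5) − c| / √1 = 11
|c − (8)| = 11, so c = 19 or c = −3.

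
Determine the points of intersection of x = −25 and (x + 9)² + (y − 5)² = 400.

(−25, −7) and (−25, 17)

The line gives x = −25. Substituting into the circle:
y² − 10y − 119 = 0
y = 17 or y = −7, giving (−25, 17) and (−25, −7).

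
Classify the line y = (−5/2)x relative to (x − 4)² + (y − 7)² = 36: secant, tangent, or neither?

neither

Centre (4, 7), r² = 36. Distance² from centre to line = (34)²/29 = 1156/29.
Since d² > r², the line lies outside the circle.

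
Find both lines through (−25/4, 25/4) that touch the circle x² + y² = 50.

A line y − (25/4) = m(x − (−25/4)) is tangent when its distance from (0, 0) is 5√2:
[m·(25/4) − (−25/4)]² = 50(m² + 1)
7m² − 50m + 7 = 0, so m = 1/7 or m = 7.
With m = 1/7: x − 7y = −50. With m = 7: 7x − y = −50.

x − 7y = −50 and 7x − y = −50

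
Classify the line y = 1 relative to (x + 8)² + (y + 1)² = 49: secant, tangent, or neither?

Centre (−8, −1), r² = 49. Distance² from centre to line = (−2)² = 4.
Since d² < r², the line cuts the circle twice.

secant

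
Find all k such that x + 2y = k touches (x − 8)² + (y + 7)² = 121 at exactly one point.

k = −6 ± 11√5

Tangency holds when the distance from the centre (8, −7) to the line equals the radius 11:
|1·8 + 2·(−7) − k| / √5 = 11
|k − (−6)| = 11√5.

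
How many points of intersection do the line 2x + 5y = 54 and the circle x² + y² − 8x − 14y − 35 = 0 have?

2

Centre (4, 7), r² = 100. Distance² from centre to line = (−11)²/29 = 121/29.
Since d² < r², the line cuts the circle twice.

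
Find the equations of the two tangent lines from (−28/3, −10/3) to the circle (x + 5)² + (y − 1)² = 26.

Write the tangent as mx − y + (−10/3 − m·(−28/3)) = 0 and set its distance from the centre to √26:
[m·(13/3) − (13/3)]² = 26(m² + 1)
5m² + 26m + 5 = 0, so m = −1/5 or m = −5.
Through (−28/3, −10/3) these give x + 5y = −26 and 5x + y = −50.

x + 5y = −26 and 5x + y = −50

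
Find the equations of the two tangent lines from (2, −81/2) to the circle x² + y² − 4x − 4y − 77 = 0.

A line y − (−81/2) = m(x − (2)) is tangent when its distance from (2, 2) is √85:
[m·(0) − (85/2)]² = 85(m² + 1)
4m² − 81 = 0, so m = 9/2 or m = −9/2.
Through (2, −81/2) these give 9x − 2y = 99 and 9x + 2y = −63.

9x − 2y = 99 and 9x + 2y = −63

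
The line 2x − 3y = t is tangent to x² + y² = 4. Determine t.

For a tangent, require d(centre, line) = r = 2.
|2·0 − 3·0 − t| / √13 = 2
|t| = 2√13.

t = ±2√13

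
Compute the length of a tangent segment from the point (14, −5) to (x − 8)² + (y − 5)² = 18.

√118

With centre O = (8, 5), |OP|² = 136 and r² = 18.
By the tangent–radius right angle, tangent length = √(|PO|² − r²) = √118.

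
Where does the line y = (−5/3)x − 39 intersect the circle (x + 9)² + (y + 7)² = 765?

(−30, 11) and (−3, −34)

Substitute y = (−117 − 5x)/3:
34x² + 1122x + 3060 = 0  ⟹  x² + 33x + 90 = 0
x = −3 or x = −30, giving (−3, −34) and (−30, 11).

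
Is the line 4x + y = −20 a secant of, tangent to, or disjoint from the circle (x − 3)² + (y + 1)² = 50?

disjoint

Substituting the line into the circle gives 17x² + 146x + 320 = 0.
Δ = 21316 − 21760 = −444.
No real roots: the line does not meet the circle.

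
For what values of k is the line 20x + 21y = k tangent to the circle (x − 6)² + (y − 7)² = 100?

k = −23 or k = 557

The line touches the circle iff its distance from (6, 7) is 10:
|20·6 + 21·7 − k| / √841 = 10
|k − (267)| = 10·29, so k = 557 or k = −23.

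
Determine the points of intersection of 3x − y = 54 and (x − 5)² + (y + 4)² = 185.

Substitute y = 3x − 54:
10x² − 310x + 2340 = 0  ⟹  x² − 31x + 234 = 0
x = 18 or x = 13, giving (18, 0) and (13, −15).

(13, −15) and (18, 0)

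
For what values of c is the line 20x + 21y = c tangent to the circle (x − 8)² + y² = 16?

For a tangent, require d(centre, line) = r = 4.
|20·8 + 21·0 − c| / √841 = 4
|c − (160)| = 4·29, so c = 276 or c = 44.

c = 44 or c = 276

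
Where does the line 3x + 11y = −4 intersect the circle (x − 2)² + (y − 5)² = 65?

Substitute y = (−4 − 3x)/11:
130x² − 130x − 3900 = 0  ⟹  x² − x − 30 = 0
x = 6 or x = −5, giving (6, −2) and (−5, 1).

(−5, 1) and (6, −2)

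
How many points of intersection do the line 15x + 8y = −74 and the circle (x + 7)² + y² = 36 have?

2

d² = (15·(−7) + 8·0 − (−74))²/289 = 961/289; r² = 36.
Since d² < r², the line cuts the circle twice.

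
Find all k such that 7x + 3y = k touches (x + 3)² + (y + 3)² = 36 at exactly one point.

The line touches the circle iff its distance from (−3, −3) is 6:
|7·(−3) + 3·(−3) − k| / √58 = 6
|k − (−30)| = 6√58.

k = −30 ± 6√58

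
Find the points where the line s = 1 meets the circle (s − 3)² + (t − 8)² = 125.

The line gives s = 1. Substituting into the circle:
t² − 16t − 57 = 0
t = 19 or t = −3, giving (1, 19) and (1, −3).

(1, −3) and (1, 19)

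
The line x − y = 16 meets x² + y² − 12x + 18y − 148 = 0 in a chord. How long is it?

Centre (6, −9), r² = 265. Perpendicular distance d from centre to line = |−1| / √2 = 1/√2.
Chord = 2√(r² − d²) = 2·√(529/2) = 23√2.

23√2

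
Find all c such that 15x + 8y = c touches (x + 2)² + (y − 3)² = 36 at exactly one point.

c = −108 or c = 96

Tangency holds when the distance from the centre (−2, 3) to the line equals the radius 6:
|15·(−2) + 8·3 − c| / √289 = 6
|c − (−6)| = 6·17, so c = 96 or c = −108.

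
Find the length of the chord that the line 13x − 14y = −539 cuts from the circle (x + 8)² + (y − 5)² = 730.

The distance from (−8, 5) to the line is 365/√365, and r² = 730.
Half the chord is √(r² − d²) = √(365), so the full chord is 2√365.

2√365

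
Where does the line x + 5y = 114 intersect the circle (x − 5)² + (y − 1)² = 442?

(4, 22) and (14, 20)

Express y = (114 − x)/5 and substitute into the circle:
26x² − 468x + 1456 = 0  ⟹  x² − 18x + 56 = 0
x = 14 or x = 4, giving (14, 20) and (4, 22).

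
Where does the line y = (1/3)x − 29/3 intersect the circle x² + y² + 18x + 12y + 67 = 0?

(−10, −13) and (−4, −11)

From the line, y = (−29 + x)/3. Substituting:
10x² + 140x + 400 = 0  ⟹  x² + 14x + 40 = 0
x = −4 or x = −10, giving (−4, −11) and (−10, −13).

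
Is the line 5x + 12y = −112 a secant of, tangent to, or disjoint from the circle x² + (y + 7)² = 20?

secant

Substituting the line into the circle gives 169x² + 280x − 2096 = 0.
Discriminant = (280)² − 4·169·(−2096) = 1495296 > 0.
Two real roots: the line is a secant.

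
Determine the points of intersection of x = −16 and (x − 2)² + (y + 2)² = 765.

(−16, −23) and (−16, 19)

The line gives x = −16. Substituting into the circle:
y² + 4y − 437 = 0
y = 19 or y = −23, giving (−16, 19) and (−16, −23).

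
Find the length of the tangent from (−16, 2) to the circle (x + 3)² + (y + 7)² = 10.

Centre (−3, −7), r² = 10. |PO|² = (−13)² + (9)² = 250.
By the tangent–radius right angle, tangent length = √(|PO|² − r²) = √240 = 4√15.

4√15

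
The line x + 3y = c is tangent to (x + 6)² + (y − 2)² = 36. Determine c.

c = ±6√10

Tangency holds when the distance from the centre (−6, 2) to the line equals the radius 6:
|1·(−6) + 3·2 − c| / √10 = 6
|c| = 6√10.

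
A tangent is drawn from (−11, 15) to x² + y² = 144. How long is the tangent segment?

√202

Centre (0, 0), r² = 144. |PO|² = (−11)² + (15)² = 346.
Power of the point: PT² = |PO|² − r² = 202, so PT = √202.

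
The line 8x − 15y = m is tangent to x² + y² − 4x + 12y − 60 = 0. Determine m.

m = −64 or m = 276

Tangency holds when the distance from the centre (2, −6) to the line equals the radius 10:
|8·2 − 15·(−6) − m| / √289 = 10
|m − (106)| = 10·17, so m = 276 or m = −64.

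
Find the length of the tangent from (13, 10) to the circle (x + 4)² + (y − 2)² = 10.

The centre is (−4, 2) and r = √10. The square of the distance from P to the centre is 289 + 64 = 353.
The tangent meets the radius at right angles, so tangent² = |PO|² − r² = 353 − 10 = 343.

7√7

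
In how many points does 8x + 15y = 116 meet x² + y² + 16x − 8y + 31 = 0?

Substituting the line into the circle gives 289x² + 2704x + 6511 = 0.
Discriminant = (2704)² − 4·289·(6511) = −215100 < 0.
No real roots: the line does not meet the circle.

0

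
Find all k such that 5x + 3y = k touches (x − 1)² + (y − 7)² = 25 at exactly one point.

k = 26 ± 5√34

Tangency holds when the distance from the centre (1, 7) to the line equals the radius 5:
|5·1 + 3·7 − k| / √34 = 5
|k − (26)| = 5√34.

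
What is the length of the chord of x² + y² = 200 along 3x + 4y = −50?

The distance from (0, 0) to the line is 50/√25, and r² = 200.
Chord = 2√(r² − d²) = 2·√(100) = 20.

20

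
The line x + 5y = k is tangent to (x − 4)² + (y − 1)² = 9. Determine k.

k = 9 ± 3√26

Tangency holds when the distance from the centre (4, 1) to the line equals the radius 3:
|1·4 + 5·1 − k| / √26 = 3
|k − (9)| = 3√26.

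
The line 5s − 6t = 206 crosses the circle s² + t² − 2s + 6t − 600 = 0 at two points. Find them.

(10, −26) and (22, −16)

Substitute t = (−206 + 5s)/6:
61s² − 1952s + 13420 = 0  ⟹  s² − 32s + 220 = 0
s = 22 or s = 10, giving (22, −16) and (10, −26).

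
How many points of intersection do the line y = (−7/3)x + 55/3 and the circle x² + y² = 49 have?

Substituting the line into the circle gives 58x² − 770x + 2584 = 0.
Δ = 592900 − 599488 = −6588.
No real roots: the line does not meet the circle.

0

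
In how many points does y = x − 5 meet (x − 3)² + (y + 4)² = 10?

Substituting the line into the circle gives 2x² − 8x = 0.
Discriminant = (−8)² − 4·2·(0) = 64 > 0.
Two real roots: the line is a secant.

2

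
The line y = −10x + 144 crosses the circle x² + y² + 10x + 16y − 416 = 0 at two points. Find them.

(14, 4) and (16, −16)

Substitute y = −10x + 144:
101x² − 3030x + 22624 = 0  ⟹  x² − 30x + 224 = 0
x = 16 or x = 14, giving (16, −16) and (14, 4).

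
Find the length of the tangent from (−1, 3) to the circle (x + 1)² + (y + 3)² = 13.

The centre is (−1, −3) and r = √13. The square of the distance from P to the centre is 0 + 36 = 36.
By the tangent–radius right angle, tangent length = √(|PO|² − r²) = √23.

√23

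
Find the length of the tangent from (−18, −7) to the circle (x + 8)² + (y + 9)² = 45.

The centre is (−8, −9) and r = 3√5. The square of the distance from P to the centre is 100 + 4 = 104.
By the tangent–radius right angle, tangent length = √(|PO|² − r²) = √59.

√59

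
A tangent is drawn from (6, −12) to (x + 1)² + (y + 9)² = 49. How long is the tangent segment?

3

With centre O = (−1, −9), |OP|² = 58 and r² = 49.
Power of the point: PT² = |PO|² − r² = 9, so PT = 3.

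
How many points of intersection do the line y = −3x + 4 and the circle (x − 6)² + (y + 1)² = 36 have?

Substituting the line into the circle gives 10x² − 42x + 25 = 0.
Discriminant = (−42)² − 4·10·(25) = 764 > 0.
Two real roots: the line is a secant.

2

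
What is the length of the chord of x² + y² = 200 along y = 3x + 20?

8√10

Centre (0, 0), r² = 200. Perpendicular distance d from centre to line = |20| / √10 = 20/√10.
Chord = 2√(r² − d²) = 2·√(160) = 8√10.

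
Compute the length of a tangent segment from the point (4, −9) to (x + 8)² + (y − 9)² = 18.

15√2

With centre O = (−8, 9), |OP|² = 468 and r² = 18.
The tangent meets the radius at right angles, so tangent² = |PO|² − r² = 468 − 18 = 450.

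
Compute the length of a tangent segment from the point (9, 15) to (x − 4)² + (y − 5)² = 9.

Centre (4, 5), r² = 9. |PO|² = (5)² + (10)² = 125.
The tangent meets the radius at right angles, so tangent² = |PO|² − r² = 125 − 9 = 116.

2√29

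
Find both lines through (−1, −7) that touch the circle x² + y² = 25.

3x − 4y = 25 and 4x + 3y = −25

Let a tangent through (−1, −7) have slope m. Its distance from (0, 0) must equal 5:
(1m − (7))² = 25(m² + 1)
12m² + 7m − 12 = 0, so m = 3/4 or m = −4/3.
Through (−1, −7) these give 3x − 4y = 25 and 4x + 3y = −25.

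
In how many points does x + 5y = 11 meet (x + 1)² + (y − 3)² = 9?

Substituting the line into the circle gives 26x² + 58x − 184 = 0.
Δ = 3364 − (−19136) = 22500.
Two real roots: the line is a secant.

2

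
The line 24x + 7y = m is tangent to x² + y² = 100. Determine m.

m = −250 or m = 250

Tangency holds when the distance from the centre (0, 0) to the line equals the radius 10:
|24·0 + 7·0 − m| / √625 = 10
|m| = 10·25, so m = 250 or m = −250.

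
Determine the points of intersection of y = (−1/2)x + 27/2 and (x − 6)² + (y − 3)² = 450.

(−9, 18) and (27, 0)

Express y = (27 − x)/2 and substitute into the circle:
5x² − 90x − 1215 = 0  ⟹  x² − 18x − 243 = 0
x = 27 or x = −9, giving (27, 0) and (−9, 18).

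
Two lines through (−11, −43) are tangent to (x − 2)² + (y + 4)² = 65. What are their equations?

7x − 4y = 95 and 8x − y = −45

Write the tangent as mx − y + (−43 − m·(−11)) = 0 and set its distance from the centre to √65:
(13m − (39))² = 65(m² + 1)
4m² − 39m + 56 = 0, so m = 7/4 or m = 8.
With m = 7/4: 7x − 4y = 95. With m = 8: 8x − y = −45.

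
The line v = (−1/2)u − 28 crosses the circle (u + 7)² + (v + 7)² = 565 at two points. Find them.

(−30, −13) and (2, −29)

Express v = (−56 − u)/2 and substitute into the circle:
5u² + 140u − 300 = 0  ⟹  u² + 28u − 60 = 0
u = 2 or u = −30, giving (2, −29) and (−30, −13).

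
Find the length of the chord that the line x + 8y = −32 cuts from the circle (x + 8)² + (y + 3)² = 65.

2√65

The distance from (−8, −3) to the line is 0/√65, and r² = 65.
Half the chord is √(r² − d²) = √(65), so the full chord is 2√65.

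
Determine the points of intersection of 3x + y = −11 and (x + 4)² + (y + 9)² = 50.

(−3, −2) and (1, −14)

Express y = −3x − 11 and substitute into the circle:
10x² + 20x − 30 = 0  ⟹  x² + 2x − 3 = 0
x = 1 or x = −3, giving (1, −14) and (−3, −2).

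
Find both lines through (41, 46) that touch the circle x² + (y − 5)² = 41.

5x − 4y = 21 and 4x − 5y = −66

A line y − (46) = m(x − (41)) is tangent when its distance from (0, 5) is √41:
[m·(−41) − (−41)]² = 41(m² + 1)
20m² − 41m + 20 = 0, so m = 5/4 or m = 4/5.
Through (41, 46) these give 5x − 4y = 21 and 4x − 5y = −66.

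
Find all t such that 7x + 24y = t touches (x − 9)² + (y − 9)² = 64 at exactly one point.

For a tangent, require d(centre, line) = r = 8.
|7·9 + 24·9 − t| / √625 = 8
|t − (279)| = 8·25, so t = 479 or t = 79.

t = 79 or t = 479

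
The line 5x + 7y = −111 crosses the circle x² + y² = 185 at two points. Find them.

(−11, −8) and (−4, −13)

Express y = (−111 − 5x)/7 and substitute into the circle:
74x² + 1110x + 3256 = 0  ⟹  x² + 15x + 44 = 0
x = −4 or x = −11, giving (−4, −13) and (−11, −8).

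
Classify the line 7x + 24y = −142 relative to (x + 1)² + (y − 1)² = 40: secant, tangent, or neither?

Centre (−1, 1), r² = 40. Distance² from centre to line = (159)²/625 = 25281/625.
Since d² > r², the line lies outside the circle.

neither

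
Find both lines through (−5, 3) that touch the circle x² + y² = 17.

A line y − (3) = m(x − (−5)) is tangent when its distance from (0, 0) is √17:
[m·(5) − (−3)]² = 17(m² + 1)
4m² + 15m − 4 = 0, so m = −4 or m = 1/4.
Through (−5, 3) these give 4x + y = −17 and x − 4y = −17.

4x + y = −17 and x − 4y = −17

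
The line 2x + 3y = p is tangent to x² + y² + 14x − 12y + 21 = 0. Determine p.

p = 4 ± 8√13

Tangency holds when the distance from the centre (−7, 6) to the line equals the radius 8:
|2·(−7) + 3·6 − p| / √13 = 8
|p − (4)| = 8√13.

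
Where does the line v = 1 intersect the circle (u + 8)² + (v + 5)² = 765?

Express v = 1 and substitute into the circle:
u² + 16u − 665 = 0
u = 19 or u = −35, giving (19, 1) and (−35, 1).

(−35, 1) and (19, 1)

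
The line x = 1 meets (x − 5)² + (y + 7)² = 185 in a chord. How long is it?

26

The line gives x = 1. Substituting into the circle:
y² + 14y − 120 = 0
y = 6 or y = −20, giving (1, 6) and (1, −20).
|(1, 6) − (1, −20)| = √((0)² + (26)²) = 26.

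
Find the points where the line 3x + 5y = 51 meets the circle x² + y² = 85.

Substitute y = (51 − 3x)/5:
34x² − 306x + 476 = 0  ⟹  x² − 9x + 14 = 0
x = 7 or x = 2, giving (7, 6) and (2, 9).

(2, 9) and (7, 6)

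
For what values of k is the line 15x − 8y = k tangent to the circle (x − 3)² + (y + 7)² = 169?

Tangency holds when the distance from the centre (3, −7) to the line equals the radius 13:
|15·3 − 8·(−7) − k| / √289 = 13
|k − (101)| = 13·17, so k = 322 or k = −120.

k = −120 or k = 322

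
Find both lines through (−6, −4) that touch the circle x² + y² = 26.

x + 5y = −26 and 5x − y = −26

Write the tangent as mx − y + (−4 − m·(−6)) = 0 and set its distance from the centre to √26:
[m·(6) − (4)]² = 26(m² + 1)
5m² − 24m − 5 = 0, so m = −1/5 or m = 5.
With m = −1/5: x + 5y = −26. With m = 5: 5x − y = −26.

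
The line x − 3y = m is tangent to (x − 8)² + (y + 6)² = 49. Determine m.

m = 26 ± 7√10

For a tangent, require d(centre, line) = r = 7.
|1·8 − 3·(−6) − m| / √10 = 7
|m − (26)| = 7√10.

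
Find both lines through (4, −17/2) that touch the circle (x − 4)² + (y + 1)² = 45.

x + 2y = −13 and x − 2y = 21

Let a tangent through (4, −17/2) have slope m. Its distance from (4, −1) must equal 3√5:
[m·(0) − (15/2)]² = 45(m² + 1)
4m² − 1 = 0, so m = −1/2 or m = 1/2.
With m = −1/2: x + 2y = −13. With m = 1/2: x − 2y = 21.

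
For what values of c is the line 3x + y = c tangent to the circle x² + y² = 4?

For a tangent, require d(centre, line) = r = 2.
|3·0 + 1·0 − c| / √10 = 2
|c| = 2√10.

c = ±2√10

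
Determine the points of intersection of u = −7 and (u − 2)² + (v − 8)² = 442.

(−7, −11) and (−7, 27)

The line gives u = −7. Substituting into the circle:
v² − 16v − 297 = 0
v = 27 or v = −11, giving (−7, 27) and (−7, −11).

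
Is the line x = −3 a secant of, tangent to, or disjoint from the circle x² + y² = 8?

d² = (1·0 + 0·0 − (−3))² = 9; r² = 8.
Since d² > r², the line lies outside the circle.

disjoint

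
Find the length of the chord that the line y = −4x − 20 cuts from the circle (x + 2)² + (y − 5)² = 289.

Centre (−2, 5), r² = 289. Perpendicular distance d from centre to line = |17| / √17 = 17/√17.
Chord = 2√(r² − d²) = 2·√(272) = 8√17.

8√17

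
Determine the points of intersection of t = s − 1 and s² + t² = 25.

Substitute t = s − 1:
2s² − 2s − 24 = 0  ⟹  s² − s − 12 = 0
s = 4 or s = −3, giving (4, 3) and (−3, −4).

(−3, −4) and (4, 3)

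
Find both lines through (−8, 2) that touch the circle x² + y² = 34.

Write the tangent as mx − y + (2 − m·(−8)) = 0 and set its distance from the centre to √34:
(8m − (−2))² = 34(m² + 1)
15m² + 16m − 15 = 0, so m = −5/3 or m = 3/5.
With m = −5/3: 5x + 3y = −34. With m = 3/5: 3x − 5y = −34.

5x + 3y = −34 and 3x − 5y = −34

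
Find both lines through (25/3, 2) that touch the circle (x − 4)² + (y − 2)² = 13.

3x − 2y = 21 and 3x + 2y = 29

Write the tangent as mx − y + (2 − m·(25/3)) = 0 and set its distance from the centre to √13:
[m·(−13/3) − (0)]² = 13(m² + 1)
4m² − 9 = 0, so m = 3/2 or m = −3/2.
Through (25/3, 2) these give 3x − 2y = 21 and 3x + 2y = 29.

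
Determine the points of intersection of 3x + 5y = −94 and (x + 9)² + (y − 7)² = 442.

Substitute y = (−94 − 3x)/5:
34x² + 1224x + 7616 = 0  ⟹  x² + 36x + 224 = 0
x = −8 or x = −28, giving (−8, −14) and (−28, −2).

(−28, −2) and (−8, −14)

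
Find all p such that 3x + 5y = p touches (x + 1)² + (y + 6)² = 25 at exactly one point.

Tangency holds when the distance from the centre (−1, −6) to the line equals the radius 5:
|3·(−1) + 5·(−6) − p| / √34 = 5
|p − (−33)| = 5√34.

p = −33 ± 5√34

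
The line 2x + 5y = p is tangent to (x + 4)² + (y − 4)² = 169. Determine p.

p = 12 ± 13√29

For a tangent, require d(centre, line) = r = 13.
|2·(−4) + 5·4 − p| / √29 = 13
|p − (12)| = 13√29.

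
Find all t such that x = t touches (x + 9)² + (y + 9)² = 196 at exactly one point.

Tangency holds when the distance from the centre (−9, −9) to the line equals the radius 14:
|1·(−9) + 0·(−9) − t| / √1 = 14
|t − (−9)| = 14, so t = 5 or t = −23.

t = −23 or t = 5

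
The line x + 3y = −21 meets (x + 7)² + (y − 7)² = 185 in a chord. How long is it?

5√10

Express y = (−21 − x)/3 and substitute into the circle:
10x² + 210x + 540 = 0  ⟹  x² + 21x + 54 = 0
x = −3 or x = −18, giving (−3, −6) and (−18, −1).
|(−3, −6) − (−18, −1)| = √((15)² + (−5)²) = 5√10.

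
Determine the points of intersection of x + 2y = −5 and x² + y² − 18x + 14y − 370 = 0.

Substitute y = (−5 − x)/2:
5x² − 90x − 1595 = 0  ⟹  x² − 18x − 319 = 0
x = 29 or x = −11, giving (29, −17) and (−11, 3).

(−11, 3) and (29, −17)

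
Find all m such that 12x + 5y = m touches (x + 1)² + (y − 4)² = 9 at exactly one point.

The line touches the circle iff its distance from (−1, 4) is 3:
|12·(−1) + 5·4 − m| / √169 = 3
|m − (8)| = 3·13, so m = 47 or m = −31.

m = −31 or m = 47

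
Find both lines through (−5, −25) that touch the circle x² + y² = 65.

7x − 4y = 65 and 8x + y = −65

Write the tangent as mx − y + (−25 − m·(−5)) = 0 and set its distance from the centre to √65:
(5m − (25))² = 65(m² + 1)
4m² + 25m − 56 = 0, so m = 7/4 or m = −8.
Through (−5, −25) these give 7x − 4y = 65 and 8x + y = −65.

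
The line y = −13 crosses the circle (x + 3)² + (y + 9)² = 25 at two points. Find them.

From the line, y = −13. Substituting:
x² + 6x = 0
x = 0 or x = −6, giving (0, −13) and (−6, −13).

(−6, −13) and (0, −13)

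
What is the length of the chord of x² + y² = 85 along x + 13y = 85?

From the line, y = (85 − x)/13. Substituting:
170x² − 170x − 7140 = 0  ⟹  x² − x − 42 = 0
x = 7 or x = −6, giving (7, 6) and (−6, 7).
|(7, 6) − (−6, 7)| = √((13)² + (−1)²) = √170.

√170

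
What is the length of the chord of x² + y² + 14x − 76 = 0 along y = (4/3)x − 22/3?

10

Express y = (−22 + 4x)/3 and substitute into the circle:
25x² − 50x − 200 = 0  ⟹  x² − 2x − 8 = 0
x = 4 or x = −2, giving (4, −2) and (−2, −10).
|(4, −2) − (−2, −10)| = √((6)² + (8)²) = 10.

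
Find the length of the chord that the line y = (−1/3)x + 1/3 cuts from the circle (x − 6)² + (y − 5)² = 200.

8√10

Centre (6, 5), r² = 200. Perpendicular distance d from centre to line = |20| / √10 = 20/√10.
Chord = 2√(r² − d²) = 2·√(160) = 8√10.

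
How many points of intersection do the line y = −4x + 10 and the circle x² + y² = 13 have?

2

d² = (4·0 + 1·0 − (10))²/17 = 100/17; r² = 13.
Since d² < r², the line cuts the circle twice.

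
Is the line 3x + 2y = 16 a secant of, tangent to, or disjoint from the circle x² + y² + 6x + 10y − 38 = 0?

Substituting the line into the circle gives 13x² − 132x + 424 = 0.
Discriminant = (−132)² − 4·13·(424) = −4624 < 0.
No real roots: the line does not meet the circle.

disjoint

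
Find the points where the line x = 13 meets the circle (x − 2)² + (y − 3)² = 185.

(13, −5) and (13, 11)

The line gives x = 13. Substituting into the circle:
y² − 6y − 55 = 0
y = 11 or y = −5, giving (13, 11) and (13, −5).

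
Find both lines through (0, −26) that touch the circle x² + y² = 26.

5x + y = −26 and 5x − y = 26

Write the tangent as mx − y + (−26 − m·(0)) = 0 and set its distance from the centre to √26:
(0m − (26))² = 26(m² + 1)
m² − 25 = 0, so m = −5 or m = 5.
Through (0, −26) these give 5x + y = −26 and 5x − y = 26.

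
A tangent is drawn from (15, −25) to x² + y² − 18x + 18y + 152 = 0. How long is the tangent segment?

Centre (9, −9), r² = 10. |PO|² = (6)² + (−16)² = 292.
By the tangent–radius right angle, tangent length = √(|PO|² − r²) = √282.

√282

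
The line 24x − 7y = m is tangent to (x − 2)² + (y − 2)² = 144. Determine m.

Tangency holds when the distance from the centre (2, 2) to the line equals the radius 12:
|24·2 − 7·2 − m| / √625 = 12
|m − (34)| = 12·25, so m = 334 or m = −266.

m = −266 or m = 334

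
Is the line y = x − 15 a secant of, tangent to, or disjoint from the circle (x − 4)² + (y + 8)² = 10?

Centre (4, −8), r² = 10. Distance² from centre to line = (−3)²/2 = 9/2.
Since d² < r², the line cuts the circle twice.

secant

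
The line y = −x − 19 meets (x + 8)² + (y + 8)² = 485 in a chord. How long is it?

The distance from (−8, −8) to the line is 3/√2, and r² = 485.
Chord = 2√(r² − d²) = 2·√(961/2) = 31√2.

31√2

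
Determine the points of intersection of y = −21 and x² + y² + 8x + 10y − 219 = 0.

From the line, y = −21. Substituting:
x² + 8x + 12 = 0
x = −2 or x = −6, giving (−2, −21) and (−6, −21).

(−6, −21) and (−2, −21)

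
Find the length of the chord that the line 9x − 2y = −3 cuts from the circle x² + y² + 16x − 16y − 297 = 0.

4√85

Centre (−8, 8), r² = 425. Perpendicular distance d from centre to line = |−85| / √85 = 85/√85.
Chord = 2√(r² − d²) = 2·√(340) = 4√85.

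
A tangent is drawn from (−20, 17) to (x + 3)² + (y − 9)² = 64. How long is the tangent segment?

17

With centre O = (−3, 9), |OP|² = 353 and r² = 64.
The tangent meets the radius at right angles, so tangent² = |PO|² − r² = 353 − 64 = 289.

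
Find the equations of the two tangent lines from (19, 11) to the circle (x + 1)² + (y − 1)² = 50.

A line y − (11) = m(x − (19)) is tangent when its distance from (−1, 1) is 5√2:
[m·(−20) − (−10)]² = 50(m² + 1)
7m² − 8m + 1 = 0, so m = 1/7 or m = 1.
Through (19, 11) these give x − 7y = −58 and x − y = 8.

x − 7y = −58 and x − y = 8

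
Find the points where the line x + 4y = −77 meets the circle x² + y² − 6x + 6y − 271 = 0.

From the line, y = (−77 − x)/4. Substituting:
17x² + 34x − 255 = 0  ⟹  x² + 2x − 15 = 0
x = 3 or x = −5, giving (3, −20) and (−5, −18).

(−5, −18) and (3, −20)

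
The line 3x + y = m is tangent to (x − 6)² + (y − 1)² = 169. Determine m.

m = 19 ± 13√10

For a tangent, require d(centre, line) = r = 13.
|3·6 + 1·1 − m| / √10 = 13
|m − (19)| = 13√10.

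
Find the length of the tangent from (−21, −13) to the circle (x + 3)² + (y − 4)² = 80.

The centre is (−3, 4) and r = 4√5. The square of the distance from P to the centre is 324 + 289 = 613.
Power of the point: PT² = |PO|² − r² = 533, so PT = √533.

√533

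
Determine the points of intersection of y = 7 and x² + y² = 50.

(−1, 7) and (1, 7)

Express y = 7 and substitute into the circle:
x² − 1 = 0
x = 1 or x = −1, giving (1, 7) and (−1, 7).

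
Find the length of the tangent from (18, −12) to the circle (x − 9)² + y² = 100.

5√5

With centre O = (9, 0), |OP|² = 225 and r² = 100.
By the tangent–radius right angle, tangent length = √(|PO|² − r²) = √125 = 5√5.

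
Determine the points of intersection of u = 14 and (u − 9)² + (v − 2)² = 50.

The line gives u = 14. Substituting into the circle:
v² − 4v − 21 = 0
v = 7 or v = −3, giving (14, 7) and (14, −3).

(14, −3) and (14, 7)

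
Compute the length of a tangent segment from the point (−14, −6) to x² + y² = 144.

With centre O = (0, 0), |OP|² = 232 and r² = 144.
The tangent meets the radius at right angles, so tangent² = |PO|² − r² = 232 − 144 = 88.

2√22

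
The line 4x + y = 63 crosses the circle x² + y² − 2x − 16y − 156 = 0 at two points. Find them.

(11, 19) and (15, 3)

From the line, y = −4x + 63. Substituting:
17x² − 442x + 2805 = 0  ⟹  x² − 26x + 165 = 0
x = 15 or x = 11, giving (15, 3) and (11, 19).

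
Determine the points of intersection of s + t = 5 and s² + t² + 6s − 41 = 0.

From the line, t = −s + 5. Substituting:
2s² − 4s − 16 = 0  ⟹  s² − 2s − 8 = 0
s = 4 or s = −2, giving (4, 1) and (−2, 7).

(−2, 7) and (4, 1)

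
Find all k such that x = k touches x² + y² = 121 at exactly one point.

k = −11 or k = 11

For a tangent, require d(centre, line) = r = 11.
|1·0 + 0·0 − k| / √1 = 11
|k| = 11, so k = 11 or k = −11.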